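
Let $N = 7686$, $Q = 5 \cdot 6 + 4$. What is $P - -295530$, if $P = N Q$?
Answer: $556854$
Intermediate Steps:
$Q = 34$ ($Q = 30 + 4 = 34$)
$P = 261324$ ($P = 7686 \cdot 34 = 261324$)
$P - -295530 = 261324 - -295530 = 261324 + 295530 = 556854$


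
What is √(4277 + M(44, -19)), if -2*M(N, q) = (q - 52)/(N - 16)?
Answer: √3354162/28 ≈ 65.408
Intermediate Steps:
M(N, q) = -(-52 + q)/(2*(-16 + N)) (M(N, q) = -(q - 52)/(2*(N - 16)) = -(-52 + q)/(2*(-16 + N)))
√(4277 + M(44, -19)) = √(4277 + (52 - 1*(-19))/(2*(-16 + 44))) = √(4277 + (½)*(52 + 19)/28) = √(4277 + (½)*(1/28)*71) = √(4277 + 71/56) = √(239583/56) = √3354162/28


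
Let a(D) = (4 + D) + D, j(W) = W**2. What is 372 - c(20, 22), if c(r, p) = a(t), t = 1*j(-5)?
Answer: 318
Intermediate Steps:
t = 25 (t = 1*(-5)**2 = 1*25 = 25)
a(D) = 4 + 2*D
c(r, p) = 54 (c(r, p) = 4 + 2*25 = 4 + 50 = 54)
372 - c(20, 22) = 372 - 1*54 = 372 - 54 = 318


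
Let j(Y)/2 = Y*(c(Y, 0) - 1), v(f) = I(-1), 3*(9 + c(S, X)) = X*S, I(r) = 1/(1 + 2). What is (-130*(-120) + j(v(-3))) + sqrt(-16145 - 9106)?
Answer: 46780/3 + I*sqrt(25251) ≈ 15593.0 + 158.91*I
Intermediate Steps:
I(r) = 1/3
c(S, X) = -9 + S*X/3 (c(S, X) = -9 + (X*S)/3 = -9 + (S*X)/3 = -9 + S*X/3)
v(f) = 1/3
j(Y) = -20*Y (j(Y) = 2*(Y*((-9 + (1/3)*Y*0) - 1)) = 2*(Y*((-9 + 0) - 1)) = 2*(Y*(-9 - 1)) = 2*(Y*(-10)) = 2*(-10*Y) = -20*Y)
(-130*(-120) + j(v(-3))) + sqrt(-16145 - 9106) = (-130*(-120) - 20*1/3) + sqrt(-16145 - 9106) = (15600 - 20/3) + sqrt(-25251) = 46780/3 + I*sqrt(25251)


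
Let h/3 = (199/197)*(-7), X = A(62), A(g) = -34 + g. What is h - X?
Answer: -9695/197 ≈ -49.213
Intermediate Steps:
X = 28 (X = -34 + 62 = 28)
h = -4179/197 (h = 3*((199/197)*(-7)) = 3*(-1393/197) = -4179/197 ≈ -21.213)
h - X = -4179/197 - 1*28 = -4179/197 - 28 = -9695/197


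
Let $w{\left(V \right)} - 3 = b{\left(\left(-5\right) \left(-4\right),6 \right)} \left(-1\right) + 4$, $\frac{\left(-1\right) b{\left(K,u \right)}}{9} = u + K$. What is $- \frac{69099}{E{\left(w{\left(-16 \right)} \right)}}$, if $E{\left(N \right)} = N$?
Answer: $- \frac{69099}{241} \approx -286.72$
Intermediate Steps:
$b{\left(K,u \right)} = - 9 K - 9 u$ ($b{\left(K,u \right)} = - 9 \left(u + K\right) = - 9 \left(K + u\right) = - 9 K - 9 u$)
$w{\left(V \right)} = 241$ ($w{\left(V \right)} = 3 + \left(\left(- 9 \left(\left(-5\right) \left(-4\right)\right) - 54\right) \left(-1\right) + 4\right) = 3 + \left(\left(\left(-9\right) 20 - 54\right) \left(-1\right) + 4\right) = 3 + \left(\left(-180 - 54\right) \left(-1\right) + 4\right) = 3 + \left(\left(-234\right) \left(-1\right) + 4\right) = 3 + \left(234 + 4\right) = 3 + 238 = 241$)
$- \frac{69099}{E{\left(w{\left(-16 \right)} \right)}} = - \frac{69099}{241}$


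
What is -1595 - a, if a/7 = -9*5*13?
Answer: 2500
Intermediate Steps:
a = -4095 (a = 7*(-9*5*13) = 7*(-45*13) = 7*(-585) = -4095)
-1595 - a = -1595 - 1*(-4095) = -1595 + 4095 = 2500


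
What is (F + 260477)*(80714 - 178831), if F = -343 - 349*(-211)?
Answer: -32748805441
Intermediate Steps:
F = 73296 (F = -343 + 73639 = 73296)
(F + 260477)*(80714 - 178831) = (73296 + 260477)*(80714 - 178831) = 333773*(-98117) = -32748805441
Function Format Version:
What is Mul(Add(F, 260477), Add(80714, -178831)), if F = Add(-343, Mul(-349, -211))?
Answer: -32748805441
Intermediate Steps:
F = 73296 (F = Add(-343, 73639) = 73296)
Mul(Add(F, 260477), Add(80714, -178831)) = Mul(Add(73296, 260477), Add(80714, -178831)) = Mul(333773, -98117) = -32748805441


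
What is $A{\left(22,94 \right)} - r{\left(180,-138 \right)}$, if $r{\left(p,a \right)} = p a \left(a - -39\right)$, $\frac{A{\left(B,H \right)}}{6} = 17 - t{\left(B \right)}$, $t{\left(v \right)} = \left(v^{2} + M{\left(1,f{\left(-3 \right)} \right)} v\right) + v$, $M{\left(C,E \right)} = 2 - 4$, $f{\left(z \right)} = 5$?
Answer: $-2461830$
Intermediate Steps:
$M{\left(C,E \right)} = -2$ ($M{\left(C,E \right)} = 2 - 4 = -2$)
$t{\left(v \right)} = v^{2} - v$ ($t{\left(v \right)} = \left(v^{2} - 2 v\right) + v = v^{2} - v$)
$A{\left(B,H \right)} = 102 - 6 B \left(-1 + B\right)$ ($A{\left(B,H \right)} = 6 \left(17 - B \left(-1 + B\right)\right) = 102 - 6 B \left(-1 + B\right)$)
$r{\left(p,a \right)} = a p \left(39 + a\right)$ ($r{\left(p,a \right)} = a p \left(a + 39\right) = a p \left(39 + a\right)$)
$A{\left(22,94 \right)} - r{\left(180,-138 \right)} = \left(102 - 132 \left(-1 + 22\right)\right) - \left(-138\right) 180 \left(39 - 138\right) = \left(102 - 132 \cdot 21\right) - \left(-138\right) 180 \left(-99\right) = \left(102 - 2772\right) - 2459160 = -2670 - 2459160 = -2461830$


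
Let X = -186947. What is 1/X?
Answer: -1/186947 ≈ -5.3491e-6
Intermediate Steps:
1/X = 1/(-186947) = -1/186947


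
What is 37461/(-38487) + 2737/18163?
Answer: -191688408/233013127 ≈ -0.82265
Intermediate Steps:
37461/(-38487) + 2737/18163 = 37461*(-1/38487) + 2737*(1/18163) = -12487/12829 + 2737/18163 = -191688408/233013127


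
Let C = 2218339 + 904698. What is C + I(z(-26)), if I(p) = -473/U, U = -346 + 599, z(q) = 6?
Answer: 71829808/23 ≈ 3.1230e+6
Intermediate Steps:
U = 253
I(p) = -43/23 (I(p) = -473/253 = -473*1/253 = -43/23)
C = 3123037
C + I(z(-26)) = 3123037 - 43/23 = 71829808/23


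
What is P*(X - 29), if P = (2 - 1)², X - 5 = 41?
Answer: 17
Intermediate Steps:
X = 46 (X = 5 + 41 = 46)
P = 1 (P = 1² = 1)
P*(X - 29) = 1*(46 - 29) = 1*17 = 17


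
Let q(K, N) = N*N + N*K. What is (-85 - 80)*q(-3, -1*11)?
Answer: -25410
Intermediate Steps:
q(K, N) = N**2 + K*N
(-85 - 80)*q(-3, -1*11) = (-85 - 80)*((-1*11)*(-3 - 1*11)) = -(-1815)*(-3 - 11) = -(-1815)*(-14) = -165*154 = -25410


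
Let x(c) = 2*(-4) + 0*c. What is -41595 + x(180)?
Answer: -41603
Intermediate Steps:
x(c) = -8 (x(c) = -8 + 0 = -8)
-41595 + x(180) = -41595 - 8 = -41603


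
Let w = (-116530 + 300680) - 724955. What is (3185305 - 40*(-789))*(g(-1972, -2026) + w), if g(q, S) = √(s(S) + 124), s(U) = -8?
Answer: -1739696676325 + 6433730*√29 ≈ -1.7397e+12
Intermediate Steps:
w = -540805 (w = 184150 - 724955 = -540805)
g(q, S) = 2*√29 (g(q, S) = √(-8 + 124) = √116 = 2*√29)
(3185305 - 40*(-789))*(g(-1972, -2026) + w) = (3185305 - 40*(-789))*(2*√29 - 540805) = (3185305 + 31560)*(-540805 + 2*√29) = 3216865*(-540805 + 2*√29) = -1739696676325 + 6433730*√29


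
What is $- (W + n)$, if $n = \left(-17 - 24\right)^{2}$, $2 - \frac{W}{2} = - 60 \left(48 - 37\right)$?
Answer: $-3005$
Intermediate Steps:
$W = 1324$ ($W = 4 - 2 \left(- 60 \left(48 - 37\right)\right) = 4 - 2 \left(\left(-60\right) 11\right) = 4 - -1320 = 4 + 1320 = 1324$)
$n = 1681$ ($n = \left(-41\right)^{2} = 1681$)
$- (W + n) = - (1324 + 1681) = \left(-1\right) 3005 = -3005$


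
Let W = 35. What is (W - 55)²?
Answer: 400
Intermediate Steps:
(W - 55)² = (35 - 55)² = (-20)² = 400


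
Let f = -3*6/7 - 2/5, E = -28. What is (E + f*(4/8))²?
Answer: 1065024/1225 ≈ 869.41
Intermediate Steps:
f = -104/35 (f = -18*⅐ - 2*⅕ = -18/7 - ⅖ = -104/35 ≈ -2.9714)
(E + f*(4/8))² = (-28 - 416/(35*8))² = (-28 - 104/35*½)² = (-28 - 52/35)² = (-1032/35)² = 1065024/1225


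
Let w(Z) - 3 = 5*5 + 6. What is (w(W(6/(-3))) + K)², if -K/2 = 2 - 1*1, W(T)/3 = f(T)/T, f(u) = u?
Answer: 1024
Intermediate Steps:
W(T) = 3 (W(T) = 3*(T/T) = 3*1 = 3)
K = -2 (K = -2*(2 - 1*1) = -2*(2 - 1) = -2*1 = -2)
w(Z) = 34 (w(Z) = 3 + (5*5 + 6) = 3 + (25 + 6) = 3 + 31 = 34)
(w(W(6/(-3))) + K)² = (34 - 2)² = 32² = 1024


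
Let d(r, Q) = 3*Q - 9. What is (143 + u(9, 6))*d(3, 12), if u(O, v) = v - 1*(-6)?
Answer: 4185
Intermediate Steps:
d(r, Q) = -9 + 3*Q
u(O, v) = 6 + v (u(O, v) = v + 6 = 6 + v)
(143 + u(9, 6))*d(3, 12) = (143 + (6 + 6))*(-9 + 3*12) = (143 + 12)*(-9 + 36) = 155*27 = 4185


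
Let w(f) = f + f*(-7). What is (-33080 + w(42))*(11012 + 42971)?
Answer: -1799361356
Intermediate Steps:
w(f) = -6*f (w(f) = f - 7*f = -6*f)
(-33080 + w(42))*(11012 + 42971) = (-33080 - 6*42)*(11012 + 42971) = (-33080 - 252)*53983 = -33332*53983 = -1799361356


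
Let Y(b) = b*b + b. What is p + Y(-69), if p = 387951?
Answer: 392643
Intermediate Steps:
Y(b) = b + b**2 (Y(b) = b**2 + b = b + b**2)
p + Y(-69) = 387951 - 69*(1 - 69) = 387951 - 69*(-68) = 387951 + 4692 = 392643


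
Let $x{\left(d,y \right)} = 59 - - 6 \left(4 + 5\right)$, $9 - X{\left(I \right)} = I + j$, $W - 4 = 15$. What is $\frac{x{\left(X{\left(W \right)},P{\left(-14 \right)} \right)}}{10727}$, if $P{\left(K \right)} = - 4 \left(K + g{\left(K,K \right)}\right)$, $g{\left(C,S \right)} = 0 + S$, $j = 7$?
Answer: $\frac{113}{10727} \approx 0.010534$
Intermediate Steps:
$W = 19$ ($W = 4 + 15 = 19$)
$g{\left(C,S \right)} = S$
$X{\left(I \right)} = 2 - I$ ($X{\left(I \right)} = 9 - \left(I + 7\right) = 9 - \left(7 + I\right) = 2 - I$)
$P{\left(K \right)} = - 8 K$ ($P{\left(K \right)} = - 4 \left(K + K\right) = - 4 \cdot 2 K = - 8 K$)
$x{\left(d,y \right)} = 113$ ($x{\left(d,y \right)} = 59 - \left(-6\right) 9 = 59 - -54 = 59 + 54 = 113$)
$\frac{x{\left(X{\left(W \right)},P{\left(-14 \right)} \right)}}{10727} = \frac{113}{10727}$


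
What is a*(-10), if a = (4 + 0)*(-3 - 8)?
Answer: 440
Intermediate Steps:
a = -44 (a = 4*(-11) = -44)
a*(-10) = -44*(-10) = 440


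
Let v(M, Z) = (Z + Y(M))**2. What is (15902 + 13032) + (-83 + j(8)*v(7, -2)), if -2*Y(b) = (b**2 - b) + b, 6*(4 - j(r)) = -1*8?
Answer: 97789/3 ≈ 32596.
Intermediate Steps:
j(r) = 16/3 (j(r) = 4 - (-1)*8/6 = 4 - 1/6*(-8) = 4 + 4/3 = 16/3)
Y(b) = -b**2/2 (Y(b) = -((b**2 - b) + b)/2 = -b**2/2)
v(M, Z) = (Z - M**2/2)**2
(15902 + 13032) + (-83 + j(8)*v(7, -2)) = (15902 + 13032) + (-83 + 16*((7**2 - 2*(-2))**2/4)/3) = 28934 + (-83 + 16*((49 + 4)**2/4)/3) = 28934 + (-83 + 16*((1/4)*53**2)/3) = 28934 + (-83 + 16*((1/4)*2809)/3) = 28934 + (-83 + (16/3)*(2809/4)) = 28934 + (-83 + 11236/3) = 28934 + 10987/3 = 97789/3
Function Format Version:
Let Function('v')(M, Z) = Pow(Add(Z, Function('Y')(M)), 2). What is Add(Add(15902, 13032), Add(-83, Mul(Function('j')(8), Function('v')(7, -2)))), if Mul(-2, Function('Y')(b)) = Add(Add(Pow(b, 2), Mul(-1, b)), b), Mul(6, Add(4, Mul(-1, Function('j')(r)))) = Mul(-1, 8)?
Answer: Rational(97789, 3) ≈ 32596.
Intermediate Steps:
Function('j')(r) = Rational(16, 3) (Function('j')(r) = Add(4, Mul(Rational(-1, 6), Mul(-1, 8))) = Add(4, Mul(Rational(-1, 6), -8)) = Add(4, Rational(4, 3)) = Rational(16, 3))
Function('Y')(b) = Mul(Rational(-1, 2), Pow(b, 2)) (Function('Y')(b) = Mul(Rational(-1, 2), Add(Add(Pow(b, 2), Mul(-1, b)), b)) = Mul(Rational(-1, 2), Pow(b, 2)))
Function('v')(M, Z) = Pow(Add(Z, Mul(Rational(-1, 2), Pow(M, 2))), 2)
Add(Add(15902, 13032), Add(-83, Mul(Function('j')(8), Function('v')(7, -2)))) = Add(Add(15902, 13032), Add(-83, Mul(Rational(16, 3), Mul(Rational(1, 4), Pow(Add(Pow(7, 2), Mul(-2, -2)), 2))))) = Add(28934, Add(-83, Mul(Rational(16, 3), Mul(Rational(1, 4), Pow(Add(49, 4), 2))))) = Add(28934, Add(-83, Mul(Rational(16, 3), Mul(Rational(1, 4), Pow(53, 2))))) = Add(28934, Add(-83, Mul(Rational(16, 3), Mul(Rational(1, 4), 2809)))) = Add(28934, Add(-83, Mul(Rational(16, 3), Rational(2809, 4)))) = Add(28934, Add(-83, Rational(11236, 3))) = Add(28934, Rational(10987, 3)) = Rational(97789, 3)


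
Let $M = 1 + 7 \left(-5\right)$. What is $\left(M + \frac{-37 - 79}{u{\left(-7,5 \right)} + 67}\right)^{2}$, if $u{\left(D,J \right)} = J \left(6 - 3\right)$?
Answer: $\frac{2108304}{1681} \approx 1254.2$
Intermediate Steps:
$u{\left(D,J \right)} = 3 J$ ($u{\left(D,J \right)} = J 3 = 3 J$)
$M = -34$ ($M = 1 - 35 = -34$)
$\left(M + \frac{-37 - 79}{u{\left(-7,5 \right)} + 67}\right)^{2} = \left(-34 + \frac{-37 - 79}{3 \cdot 5 + 67}\right)^{2} = \left(-34 - \frac{116}{15 + 67}\right)^{2} = \left(-34 - \frac{116}{82}\right)^{2} = \left(-34 - \frac{58}{41}\right)^{2} = \left(- \frac{1452}{41}\right)^{2} = \frac{2108304}{1681}$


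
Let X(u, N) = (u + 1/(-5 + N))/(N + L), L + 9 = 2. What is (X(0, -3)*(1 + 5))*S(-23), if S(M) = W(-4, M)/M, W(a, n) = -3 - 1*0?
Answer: 9/920 ≈ 0.0097826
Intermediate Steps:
L = -7 (L = -9 + 2 = -7)
W(a, n) = -3 (W(a, n) = -3 + 0 = -3)
X(u, N) = (u + 1/(-5 + N))/(-7 + N) (X(u, N) = (u + 1/(-5 + N))/(N - 7) = (u + 1/(-5 + N))/(-7 + N))
S(M) = -3/M
(X(0, -3)*(1 + 5))*S(-23) = (((1 - 5*0 - 3*0)/(35 + (-3)**2 - 12*(-3)))*(1 + 5))*(-3/(-23)) = (((1 + 0 + 0)/(35 + 9 + 36))*6)*(-3*(-1/23)) = ((1/80)*6)*(3/23) = (3/40)*(3/23) = 9/920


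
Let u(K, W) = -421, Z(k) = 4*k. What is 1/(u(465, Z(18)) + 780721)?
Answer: 1/780300 ≈ 1.2816e-6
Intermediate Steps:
1/(u(465, Z(18)) + 780721) = 1/(-421 + 780721) = 1/780300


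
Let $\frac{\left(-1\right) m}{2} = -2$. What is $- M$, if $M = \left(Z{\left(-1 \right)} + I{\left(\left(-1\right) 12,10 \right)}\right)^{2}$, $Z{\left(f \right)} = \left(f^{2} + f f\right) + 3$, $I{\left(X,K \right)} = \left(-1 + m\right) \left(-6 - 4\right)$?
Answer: $-625$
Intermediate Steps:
$m = 4$ ($m = \left(-2\right) \left(-2\right) = 4$)
$I{\left(X,K \right)} = -30$ ($I{\left(X,K \right)} = \left(-1 + 4\right) \left(-6 - 4\right) = 3 \left(-10\right) = -30$)
$Z{\left(f \right)} = 3 + 2 f^{2}$ ($Z{\left(f \right)} = \left(f^{2} + f^{2}\right) + 3 = 2 f^{2} + 3 = 3 + 2 f^{2}$)
$M = 625$ ($M = \left(\left(3 + 2 \left(-1\right)^{2}\right) - 30\right)^{2} = \left(\left(3 + 2 \cdot 1\right) - 30\right)^{2} = \left(\left(3 + 2\right) - 30\right)^{2} = \left(5 - 30\right)^{2} = \left(-25\right)^{2} = 625$)
$- M = \left(-1\right) 625 = -625$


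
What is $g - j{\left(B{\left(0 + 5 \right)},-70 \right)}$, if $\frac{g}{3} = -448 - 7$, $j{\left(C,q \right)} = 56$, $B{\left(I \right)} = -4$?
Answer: $-1421$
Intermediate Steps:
$g = -1365$ ($g = 3 \left(-448 - 7\right) = 3 \left(-455\right) = -1365$)
$g - j{\left(B{\left(0 + 5 \right)},-70 \right)} = -1365 - 56 = -1421$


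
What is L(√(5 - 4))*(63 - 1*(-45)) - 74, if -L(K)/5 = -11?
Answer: 5866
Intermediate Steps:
L(K) = 55 (L(K) = -5*(-11) = 55)
L(√(5 - 4))*(63 - 1*(-45)) - 74 = 55*(63 - 1*(-45)) - 74 = 55*(63 + 45) - 74 = 55*108 - 74 = 5940 - 74 = 5866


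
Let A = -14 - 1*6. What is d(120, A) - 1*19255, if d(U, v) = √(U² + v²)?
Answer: -19255 + 20*√37 ≈ -19133.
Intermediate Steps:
A = -20 (A = -14 - 6 = -20)
d(120, A) - 1*19255 = √(120² + (-20)²) - 1*19255 = √(14400 + 400) - 19255 = √14800 - 19255 = 20*√37 - 19255 = -19255 + 20*√37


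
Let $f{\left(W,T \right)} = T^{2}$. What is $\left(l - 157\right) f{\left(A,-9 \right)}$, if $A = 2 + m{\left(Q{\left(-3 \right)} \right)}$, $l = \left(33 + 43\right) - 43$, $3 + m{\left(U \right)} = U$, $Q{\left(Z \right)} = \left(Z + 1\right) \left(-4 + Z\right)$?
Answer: $-10044$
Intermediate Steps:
$Q{\left(Z \right)} = \left(1 + Z\right) \left(-4 + Z\right)$
$m{\left(U \right)} = -3 + U$
$l = 33$ ($l = 76 - 43 = 33$)
$A = 13$ ($A = 2 - -11 = 2 + \left(-3 + \left(-4 + 9 + 9\right)\right) = 2 + \left(-3 + 14\right) = 2 + 11 = 13$)
$\left(l - 157\right) f{\left(A,-9 \right)} = \left(33 - 157\right) \left(-9\right)^{2} = \left(-124\right) 81 = -10044$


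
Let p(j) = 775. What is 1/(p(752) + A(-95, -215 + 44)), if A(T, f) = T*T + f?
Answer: 1/9629 ≈ 0.00010385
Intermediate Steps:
A(T, f) = f + T² (A(T, f) = T² + f = f + T²)
1/(p(752) + A(-95, -215 + 44)) = 1/(775 + ((-215 + 44) + (-95)²)) = 1/(775 + (-171 + 9025)) = 1/(775 + 8854) = 1/9629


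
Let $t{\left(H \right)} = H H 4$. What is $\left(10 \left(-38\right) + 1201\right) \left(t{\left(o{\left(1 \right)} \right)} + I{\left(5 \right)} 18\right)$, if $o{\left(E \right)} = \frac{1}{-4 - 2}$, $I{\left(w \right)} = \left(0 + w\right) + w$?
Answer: $\frac{1330841}{9} \approx 1.4787 \cdot 10^{5}$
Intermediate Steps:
$I{\left(w \right)} = 2 w$ ($I{\left(w \right)} = w + w = 2 w$)
$o{\left(E \right)} = - \frac{1}{6}$ ($o{\left(E \right)} = \frac{1}{-6} = - \frac{1}{6}$)
$t{\left(H \right)} = 4 H^{2}$ ($t{\left(H \right)} = H^{2} \cdot 4 = 4 H^{2}$)
$\left(10 \left(-38\right) + 1201\right) \left(t{\left(o{\left(1 \right)} \right)} + I{\left(5 \right)} 18\right) = \left(10 \left(-38\right) + 1201\right) \left(4 \left(- \frac{1}{6}\right)^{2} + 2 \cdot 5 \cdot 18\right) = \left(-380 + 1201\right) \left(4 \cdot \frac{1}{36} + 10 \cdot 18\right) = 821 \left(\frac{1}{9} + 180\right) = 821 \cdot \frac{1621}{9} = \frac{1330841}{9}$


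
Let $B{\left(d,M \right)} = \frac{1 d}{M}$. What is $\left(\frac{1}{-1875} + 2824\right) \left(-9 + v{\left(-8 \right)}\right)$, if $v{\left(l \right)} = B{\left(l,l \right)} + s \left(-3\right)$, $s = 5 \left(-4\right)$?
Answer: $\frac{275339948}{1875} \approx 1.4685 \cdot 10^{5}$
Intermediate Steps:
$B{\left(d,M \right)} = \frac{d}{M}$
$s = -20$
$v{\left(l \right)} = 61$ ($v{\left(l \right)} = \frac{l}{l} - -60 = 1 + 60 = 61$)
$\left(\frac{1}{-1875} + 2824\right) \left(-9 + v{\left(-8 \right)}\right) = \left(\frac{1}{-1875} + 2824\right) \left(-9 + 61\right) = \left(- \frac{1}{1875} + 2824\right) 52 = \frac{5294999}{1875} \cdot 52 = \frac{275339948}{1875}$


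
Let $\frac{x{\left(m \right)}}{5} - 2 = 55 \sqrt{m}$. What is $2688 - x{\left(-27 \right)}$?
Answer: $2678 - 825 i \sqrt{3} \approx 2678.0 - 1428.9 i$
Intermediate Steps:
$x{\left(m \right)} = 10 + 275 \sqrt{m}$ ($x{\left(m \right)} = 10 + 5 \cdot 55 \sqrt{m} = 10 + 275 \sqrt{m}$)
$2688 - x{\left(-27 \right)} = 2688 - \left(10 + 275 \sqrt{-27}\right) = 2688 - \left(10 + 275 \cdot 3 i \sqrt{3}\right) = 2688 - \left(10 + 825 i \sqrt{3}\right) = 2678 - 825 i \sqrt{3}$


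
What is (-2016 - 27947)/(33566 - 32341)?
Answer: -29963/1225 ≈ -24.460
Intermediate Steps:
(-2016 - 27947)/(33566 - 32341) = -29963/1225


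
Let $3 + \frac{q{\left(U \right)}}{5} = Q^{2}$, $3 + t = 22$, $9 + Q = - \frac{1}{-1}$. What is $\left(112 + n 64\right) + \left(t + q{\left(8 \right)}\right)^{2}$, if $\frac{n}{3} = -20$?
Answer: $101248$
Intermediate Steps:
$Q = -8$ ($Q = -9 - \frac{1}{-1} = -9 - -1 = -9 + 1 = -8$)
$t = 19$ ($t = -3 + 22 = 19$)
$q{\left(U \right)} = 305$ ($q{\left(U \right)} = -15 + 5 \left(-8\right)^{2} = -15 + 5 \cdot 64 = -15 + 320 = 305$)
$n = -60$ ($n = 3 \left(-20\right) = -60$)
$\left(112 + n 64\right) + \left(t + q{\left(8 \right)}\right)^{2} = \left(112 - 3840\right) + \left(19 + 305\right)^{2} = \left(112 - 3840\right) + 324^{2} = -3728 + 104976 = 101248$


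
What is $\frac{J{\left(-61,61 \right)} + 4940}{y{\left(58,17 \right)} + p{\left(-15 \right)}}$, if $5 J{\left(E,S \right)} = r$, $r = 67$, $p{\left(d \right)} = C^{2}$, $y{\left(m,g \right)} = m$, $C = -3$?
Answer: $\frac{24767}{335} \approx 73.931$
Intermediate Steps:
$p{\left(d \right)} = 9$ ($p{\left(d \right)} = \left(-3\right)^{2} = 9$)
$J{\left(E,S \right)} = \frac{67}{5}$ ($J{\left(E,S \right)} = \frac{1}{5} \cdot 67 = \frac{67}{5}$)
$\frac{J{\left(-61,61 \right)} + 4940}{y{\left(58,17 \right)} + p{\left(-15 \right)}} = \frac{\frac{67}{5} + 4940}{58 + 9} = \frac{24767}{5 \cdot 67} = \frac{24767}{5} \cdot \frac{1}{67} = \frac{24767}{335}$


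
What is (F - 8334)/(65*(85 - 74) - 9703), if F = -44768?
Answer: 3793/642 ≈ 5.9081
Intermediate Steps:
(F - 8334)/(65*(85 - 74) - 9703) = (-44768 - 8334)/(65*(85 - 74) - 9703) = -53102/(65*11 - 9703) = -53102/(715 - 9703) = -53102/(-8988) = -53102*(-1/8988) = 3793/642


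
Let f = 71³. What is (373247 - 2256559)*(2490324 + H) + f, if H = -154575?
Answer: -4398943762777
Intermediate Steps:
f = 357911
(373247 - 2256559)*(2490324 + H) + f = (373247 - 2256559)*(2490324 - 154575) + 357911 = -1883312*2335749 + 357911 = -4398944120688 + 357911 = -4398943762777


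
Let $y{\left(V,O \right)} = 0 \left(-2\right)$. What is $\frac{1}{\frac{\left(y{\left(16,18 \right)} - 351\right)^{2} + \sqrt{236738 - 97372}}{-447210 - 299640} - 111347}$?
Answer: $- \frac{12421553955654870}{1383104817370221628687} + \frac{149370 \sqrt{139366}}{1383104817370221628687} \approx -8.9809 \cdot 10^{-6}$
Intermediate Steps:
$y{\left(V,O \right)} = 0$
$\frac{1}{\frac{\left(y{\left(16,18 \right)} - 351\right)^{2} + \sqrt{236738 - 97372}}{-447210 - 299640} - 111347} = \frac{1}{\frac{\left(0 - 351\right)^{2} + \sqrt{236738 - 97372}}{-447210 - 299640} - 111347} = \frac{1}{\frac{\left(-351\right)^{2} + \sqrt{139366}}{-746850} - 111347} = \frac{1}{\left(123201 + \sqrt{139366}\right) \left(- \frac{1}{746850}\right) - 111347} = \frac{1}{\left(- \frac{3159}{19150} - \frac{\sqrt{139366}}{746850}\right) - 111347} = \frac{1}{- \frac{2132298209}{19150} - \frac{\sqrt{139366}}{746850}}$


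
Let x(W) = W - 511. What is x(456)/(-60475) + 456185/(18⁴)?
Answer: 5518712311/1269684720 ≈ 4.3465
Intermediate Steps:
x(W) = -511 + W
x(456)/(-60475) + 456185/(18⁴) = (-511 + 456)/(-60475) + 456185/(18⁴) = -55*(-1/60475) + 456185/104976 = 11/12095 + 456185*(1/104976) = 11/12095 + 456185/104976 = 5518712311/1269684720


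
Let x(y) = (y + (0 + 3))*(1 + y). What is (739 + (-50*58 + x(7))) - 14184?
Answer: -16265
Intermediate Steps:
x(y) = (1 + y)*(3 + y) (x(y) = (y + 3)*(1 + y) = (3 + y)*(1 + y) = (1 + y)*(3 + y))
(739 + (-50*58 + x(7))) - 14184 = (739 + (-50*58 + (3 + 7² + 4*7))) - 14184 = (739 + (-2900 + (3 + 49 + 28))) - 14184 = (739 + (-2900 + 80)) - 14184 = (739 - 2820) - 14184 = -2081 - 14184 = -16265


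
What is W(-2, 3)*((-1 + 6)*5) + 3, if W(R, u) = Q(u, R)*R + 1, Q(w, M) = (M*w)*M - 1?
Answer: -522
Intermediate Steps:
Q(w, M) = -1 + w*M² (Q(w, M) = w*M² - 1 = -1 + w*M²)
W(R, u) = 1 + R*(-1 + u*R²) (W(R, u) = (-1 + u*R²)*R + 1 = R*(-1 + u*R²) + 1 = 1 + R*(-1 + u*R²))
W(-2, 3)*((-1 + 6)*5) + 3 = (1 - 1*(-2) + 3*(-2)³)*((-1 + 6)*5) + 3 = (1 + 2 + 3*(-8))*(5*5) + 3 = (1 + 2 - 24)*25 + 3 = -21*25 + 3 = -525 + 3 = -522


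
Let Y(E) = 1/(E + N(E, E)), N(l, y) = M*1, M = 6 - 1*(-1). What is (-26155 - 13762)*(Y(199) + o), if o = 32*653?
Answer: -171825800109/206 ≈ -8.3411e+8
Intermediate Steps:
M = 7 (M = 6 + 1 = 7)
o = 20896
N(l, y) = 7 (N(l, y) = 7*1 = 7)
Y(E) = 1/(7 + E) (Y(E) = 1/(E + 7) = 1/(7 + E))
(-26155 - 13762)*(Y(199) + o) = (-26155 - 13762)*(1/(7 + 199) + 20896) = -39917*(1/206 + 20896) = -39917*4304577/206 = -171825800109/206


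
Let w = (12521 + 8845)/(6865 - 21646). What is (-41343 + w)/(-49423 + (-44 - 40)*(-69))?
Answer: 203704083/214950229 ≈ 0.94768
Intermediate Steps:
w = -7122/4927 (w = 21366/(-14781) = 21366*(-1/14781) = -7122/4927 ≈ -1.4455)
(-41343 + w)/(-49423 + (-44 - 40)*(-69)) = (-41343 - 7122/4927)/(-49423 + (-44 - 40)*(-69)) = -203704083/(4927*(-49423 - 84*(-69))) = -203704083/(4927*(-49423 + 5796)) = -203704083/4927/(-43627) = -203704083/4927*(-1/43627) = 203704083/214950229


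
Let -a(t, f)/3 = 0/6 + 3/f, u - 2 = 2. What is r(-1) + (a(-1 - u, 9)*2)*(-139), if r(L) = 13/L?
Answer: 265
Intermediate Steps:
u = 4 (u = 2 + 2 = 4)
a(t, f) = -9/f (a(t, f) = -3*(0/6 + 3/f) = -3*(0*(1/6) + 3/f) = -3*(0 + 3/f) = -9/f)
r(-1) + (a(-1 - u, 9)*2)*(-139) = 13/(-1) + (-9/9*2)*(-139) = 13*(-1) + (-9*1/9*2)*(-139) = -13 - 1*2*(-139) = -13 - 2*(-139) = -13 + 278 = 265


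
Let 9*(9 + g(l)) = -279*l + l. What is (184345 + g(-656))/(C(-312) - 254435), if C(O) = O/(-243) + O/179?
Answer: -2966482512/3689059721 ≈ -0.80413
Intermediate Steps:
C(O) = 64*O/43497 (C(O) = O*(-1/243) + O*(1/179) = -O/243 + O/179 = 64*O/43497)
g(l) = -9 - 278*l/9 (g(l) = -9 + (-279*l + l)/9 = -9 + (-278*l)/9 = -9 - 278*l/9)
(184345 + g(-656))/(C(-312) - 254435) = (184345 + (-9 - 278/9*(-656)))/((64/43497)*(-312) - 254435) = (184345 + (-9 + 182368/9))/(-6656/14499 - 254435) = (184345 + 182287/9)/(-3689059721/14499) = (1841392/9)*(-14499/3689059721) = -2966482512/3689059721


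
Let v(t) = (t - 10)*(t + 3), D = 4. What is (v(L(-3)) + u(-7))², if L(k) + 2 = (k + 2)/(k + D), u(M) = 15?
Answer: 225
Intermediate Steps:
L(k) = -2 + (2 + k)/(4 + k) (L(k) = -2 + (k + 2)/(k + 4) = -2 + (2 + k)/(4 + k))
v(t) = (-10 + t)*(3 + t)
(v(L(-3)) + u(-7))² = ((-30 + ((-6 - 1*(-3))/(4 - 3))² - 7*(-6 - 1*(-3))/(4 - 3)) + 15)² = ((-30 + ((-6 + 3)/1)² - 7*(-6 + 3)/1) + 15)² = ((-30 + (1*(-3))² - 7*(-3)) + 15)² = ((-30 + (-3)² - 7*(-3)) + 15)² = ((-30 + 9 + 21) + 15)² = (0 + 15)² = 15² = 225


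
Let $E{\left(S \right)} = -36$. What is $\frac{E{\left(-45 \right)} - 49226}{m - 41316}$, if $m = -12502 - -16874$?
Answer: $\frac{24631}{18472} \approx 1.3334$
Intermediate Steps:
$m = 4372$ ($m = -12502 + 16874 = 4372$)
$\frac{E{\left(-45 \right)} - 49226}{m - 41316} = \frac{-36 - 49226}{4372 - 41316} = - \frac{49262}{-36944} = \left(-49262\right) \left(- \frac{1}{36944}\right) = \frac{24631}{18472}$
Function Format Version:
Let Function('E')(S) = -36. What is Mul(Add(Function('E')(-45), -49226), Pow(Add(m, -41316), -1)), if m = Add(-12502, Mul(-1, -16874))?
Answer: Rational(24631, 18472) ≈ 1.3334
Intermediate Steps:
m = 4372 (m = Add(-12502, 16874) = 4372)
Mul(Add(Function('E')(-45), -49226), Pow(Add(m, -41316), -1)) = Mul(Add(-36, -49226), Pow(Add(4372, -41316), -1)) = Mul(-49262, Pow(-36944, -1)) = Mul(-49262, Rational(-1, 36944)) = Rational(24631, 18472)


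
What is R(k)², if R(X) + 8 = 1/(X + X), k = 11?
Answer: 30625/484 ≈ 63.275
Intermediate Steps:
R(X) = -8 + 1/(2*X) (R(X) = -8 + 1/(X + X) = -8 + 1/(2*X))
R(k)² = (-8 + (½)/11)² = (-8 + (½)*(1/11))² = (-8 + 1/22)² = (-175/22)² = 30625/484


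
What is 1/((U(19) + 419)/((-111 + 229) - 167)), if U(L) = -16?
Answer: -49/403 ≈ -0.12159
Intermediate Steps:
1/((U(19) + 419)/((-111 + 229) - 167)) = 1/((-16 + 419)/((-111 + 229) - 167)) = 1/(403/(118 - 167)) = 1/(403/(-49)) = 1/(403*(-1/49)) = 1/(-403/49) = -49/403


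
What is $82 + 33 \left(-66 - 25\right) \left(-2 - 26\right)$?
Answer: $84166$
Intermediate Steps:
$82 + 33 \left(-66 - 25\right) \left(-2 - 26\right) = 82 + 33 \left(\left(-91\right) \left(-28\right)\right) = 82 + 33 \cdot 2548 = 82 + 84084 = 84166$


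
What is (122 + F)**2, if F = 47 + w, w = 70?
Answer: 57121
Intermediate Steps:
F = 117 (F = 47 + 70 = 117)
(122 + F)**2 = (122 + 117)**2 = 239**2 = 57121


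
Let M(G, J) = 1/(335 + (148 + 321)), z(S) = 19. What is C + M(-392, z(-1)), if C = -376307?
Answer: -302550827/804 ≈ -3.7631e+5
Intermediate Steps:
M(G, J) = 1/804 (M(G, J) = 1/(335 + 469) = 1/804)
C + M(-392, z(-1)) = -376307 + 1/804 = -302550827/804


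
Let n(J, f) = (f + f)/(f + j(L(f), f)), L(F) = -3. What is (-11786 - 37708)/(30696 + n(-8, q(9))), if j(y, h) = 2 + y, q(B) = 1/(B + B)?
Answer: -420699/260915 ≈ -1.6124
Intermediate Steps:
q(B) = 1/(2*B)
n(J, f) = 2*f/(-1 + f) (n(J, f) = (f + f)/(f + (2 - 3)) = (2*f)/(f - 1) = (2*f)/(-1 + f) = 2*f/(-1 + f))
(-11786 - 37708)/(30696 + n(-8, q(9))) = (-11786 - 37708)/(30696 + 2*((½)/9)/(-1 + (½)/9)) = -49494/(30696 + 2*((½)*(⅑))/(-1 + (½)*(⅑))) = -49494/(30696 + 2*(1/18)/(-1 + 1/18)) = -49494/(30696 + 2*(1/18)/(-17/18)) = -49494/(30696 + 2*(1/18)*(-18/17)) = -49494/(30696 - 2/17) = -49494/521830/17 = -49494*17/521830 = -420699/260915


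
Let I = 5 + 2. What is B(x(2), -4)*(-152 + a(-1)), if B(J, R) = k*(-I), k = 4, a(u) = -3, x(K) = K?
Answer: 4340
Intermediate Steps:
I = 7
B(J, R) = -28 (B(J, R) = 4*(-1*7) = 4*(-7) = -28)
B(x(2), -4)*(-152 + a(-1)) = -28*(-152 - 3) = -28*(-155) = 4340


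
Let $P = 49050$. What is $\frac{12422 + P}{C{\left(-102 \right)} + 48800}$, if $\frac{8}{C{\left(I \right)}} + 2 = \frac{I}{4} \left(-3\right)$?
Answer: $\frac{572458}{454451} \approx 1.2597$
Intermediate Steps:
$C{\left(I \right)} = \frac{8}{-2 - \frac{3 I}{4}}$ ($C{\left(I \right)} = \frac{8}{-2 + \frac{I}{4} \left(-3\right)} = \frac{8}{-2 - \frac{3 I}{4}}$)
$\frac{12422 + P}{C{\left(-102 \right)} + 48800} = \frac{12422 + 49050}{- \frac{32}{8 + 3 \left(-102\right)} + 48800} = \frac{61472}{- \frac{32}{8 - 306} + 48800} = \frac{61472}{- \frac{32}{-298} + 48800} = \frac{61472}{\left(-32\right) \left(- \frac{1}{298}\right) + 48800} = \frac{61472}{\frac{16}{149} + 48800} = \frac{61472}{\frac{7271216}{149}} = 61472 \cdot \frac{149}{7271216} = \frac{572458}{454451}$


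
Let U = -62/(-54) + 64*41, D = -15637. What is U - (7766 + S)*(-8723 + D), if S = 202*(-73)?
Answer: -4590814721/27 ≈ -1.7003e+8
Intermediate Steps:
S = -14746
U = 70879/27 (U = -62*(-1/54) + 2624 = 31/27 + 2624 = 70879/27 ≈ 2625.1)
U - (7766 + S)*(-8723 + D) = 70879/27 - (7766 - 14746)*(-8723 - 15637) = 70879/27 - (-6980)*(-24360) = 70879/27 - 1*170032800 = 70879/27 - 170032800 = -4590814721/27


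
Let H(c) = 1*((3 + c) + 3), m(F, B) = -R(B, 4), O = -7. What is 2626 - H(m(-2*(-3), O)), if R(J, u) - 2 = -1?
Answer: 2621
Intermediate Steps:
R(J, u) = 1 (R(J, u) = 2 - 1 = 1)
m(F, B) = -1 (m(F, B) = -1*1 = -1)
H(c) = 6 + c (H(c) = 1*(6 + c) = 6 + c)
2626 - H(m(-2*(-3), O)) = 2626 - (6 - 1) = 2626 - 1*5 = 2626 - 5 = 2621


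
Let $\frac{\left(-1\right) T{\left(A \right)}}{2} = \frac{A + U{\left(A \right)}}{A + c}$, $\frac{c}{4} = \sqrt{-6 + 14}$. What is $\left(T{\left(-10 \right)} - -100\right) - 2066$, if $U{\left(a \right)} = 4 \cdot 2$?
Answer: $- \frac{13752}{7} + \frac{8 \sqrt{2}}{7} \approx -1963.0$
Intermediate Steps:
$U{\left(a \right)} = 8$
$c = 8 \sqrt{2}$ ($c = 4 \sqrt{-6 + 14} = 4 \sqrt{8} = 4 \cdot 2 \sqrt{2} = 8 \sqrt{2} \approx 11.314$)
$T{\left(A \right)} = - \frac{2 \left(8 + A\right)}{A + 8 \sqrt{2}}$ ($T{\left(A \right)} = - 2 \frac{A + 8}{A + 8 \sqrt{2}} = - 2 \frac{8 + A}{A + 8 \sqrt{2}} = - \frac{2 \left(8 + A\right)}{A + 8 \sqrt{2}}$)
$\left(T{\left(-10 \right)} - -100\right) - 2066 = \left(\frac{2 \left(-8 - -10\right)}{-10 + 8 \sqrt{2}} - -100\right) - 2066 = \left(\frac{2 \left(-8 + 10\right)}{-10 + 8 \sqrt{2}} + 100\right) - 2066 = \left(2 \frac{1}{-10 + 8 \sqrt{2}} \cdot 2 + 100\right) - 2066 = \left(\frac{4}{-10 + 8 \sqrt{2}} + 100\right) - 2066 = \left(100 + \frac{4}{-10 + 8 \sqrt{2}}\right) - 2066 = -1966 + \frac{4}{-10 + 8 \sqrt{2}}$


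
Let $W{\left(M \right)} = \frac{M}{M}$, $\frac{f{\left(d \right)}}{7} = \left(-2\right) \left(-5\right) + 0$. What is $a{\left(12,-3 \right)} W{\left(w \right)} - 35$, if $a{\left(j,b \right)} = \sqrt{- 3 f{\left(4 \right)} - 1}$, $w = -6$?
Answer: $-35 + i \sqrt{211} \approx -35.0 + 14.526 i$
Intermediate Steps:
$f{\left(d \right)} = 70$ ($f{\left(d \right)} = 7 \left(\left(-2\right) \left(-5\right) + 0\right) = 7 \left(10 + 0\right) = 7 \cdot 10 = 70$)
$W{\left(M \right)} = 1$
$a{\left(j,b \right)} = i \sqrt{211}$ ($a{\left(j,b \right)} = \sqrt{\left(-3\right) 70 - 1} = \sqrt{-210 - 1} = \sqrt{-211} = i \sqrt{211}$)
$a{\left(12,-3 \right)} W{\left(w \right)} - 35 = i \sqrt{211} \cdot 1 - 35 = i \sqrt{211} - 35 = -35 + i \sqrt{211}$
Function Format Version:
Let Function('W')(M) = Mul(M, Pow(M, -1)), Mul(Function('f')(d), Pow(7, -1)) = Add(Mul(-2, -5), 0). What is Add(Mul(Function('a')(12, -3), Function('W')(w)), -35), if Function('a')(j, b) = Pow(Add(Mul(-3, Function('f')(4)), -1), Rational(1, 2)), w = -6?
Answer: Add(-35, Mul(I, Pow(211, Rational(1, 2)))) ≈ Add(-35.000, Mul(14.526, I))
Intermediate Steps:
Function('f')(d) = 70 (Function('f')(d) = Mul(7, Add(Mul(-2, -5), 0)) = Mul(7, Add(10, 0)) = Mul(7, 10) = 70)
Function('W')(M) = 1
Function('a')(j, b) = Mul(I, Pow(211, Rational(1, 2))) (Function('a')(j, b) = Pow(Add(Mul(-3, 70), -1), Rational(1, 2)) = Pow(Add(-210, -1), Rational(1, 2)) = Pow(-211, Rational(1, 2)) = Mul(I, Pow(211, Rational(1, 2))))
Add(Mul(Function('a')(12, -3), Function('W')(w)), -35) = Add(Mul(Mul(I, Pow(211, Rational(1, 2))), 1), -35) = Add(Mul(I, Pow(211, Rational(1, 2))), -35) = Add(-35, Mul(I, Pow(211, Rational(1, 2))))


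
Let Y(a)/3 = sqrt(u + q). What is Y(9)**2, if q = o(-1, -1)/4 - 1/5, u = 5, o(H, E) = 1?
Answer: 909/20 ≈ 45.450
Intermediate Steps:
q = 1/20 (q = 1/4 - 1/5 = 1/20 ≈ 0.050000)
Y(a) = 3*sqrt(505)/10 (Y(a) = 3*sqrt(5 + 1/20) = 3*sqrt(101/20) = 3*(sqrt(505)/10) = 3*sqrt(505)/10)
Y(9)**2 = (3*sqrt(505)/10)**2 = 909/20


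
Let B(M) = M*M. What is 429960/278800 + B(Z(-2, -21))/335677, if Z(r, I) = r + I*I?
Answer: 4951457443/2339668690 ≈ 2.1163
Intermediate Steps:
Z(r, I) = r + I²
B(M) = M²
429960/278800 + B(Z(-2, -21))/335677 = 429960/278800 + (-2 + (-21)²)²/335677 = 429960*(1/278800) + (-2 + 441)²*(1/335677) = 10749/6970 + 439²*(1/335677) = 10749/6970 + 192721*(1/335677) = 10749/6970 + 192721/335677 = 4951457443/2339668690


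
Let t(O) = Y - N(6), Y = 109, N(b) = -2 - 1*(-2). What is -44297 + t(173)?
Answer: -44188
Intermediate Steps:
N(b) = 0 (N(b) = -2 + 2 = 0)
t(O) = 109 (t(O) = 109 - 1*0 = 109 + 0 = 109)
-44297 + t(173) = -44297 + 109 = -44188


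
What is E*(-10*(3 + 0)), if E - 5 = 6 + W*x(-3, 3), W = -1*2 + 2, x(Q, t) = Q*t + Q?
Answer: -330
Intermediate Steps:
x(Q, t) = Q + Q*t
W = 0 (W = -2 + 2 = 0)
E = 11 (E = 5 + (6 + 0*(-3*(1 + 3))) = 5 + (6 + 0*(-3*4)) = 5 + (6 + 0*(-12)) = 5 + (6 + 0) = 5 + 6 = 11)
E*(-10*(3 + 0)) = 11*(-10*(3 + 0)) = 11*(-10*3) = 11*(-30) = -330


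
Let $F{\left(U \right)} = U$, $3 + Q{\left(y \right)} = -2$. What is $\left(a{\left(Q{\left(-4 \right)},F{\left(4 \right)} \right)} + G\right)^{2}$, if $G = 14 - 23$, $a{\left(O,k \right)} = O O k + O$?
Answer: $7396$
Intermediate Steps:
$Q{\left(y \right)} = -5$ ($Q{\left(y \right)} = -3 - 2 = -5$)
$a{\left(O,k \right)} = O + k O^{2}$ ($a{\left(O,k \right)} = O^{2} k + O = k O^{2} + O = O + k O^{2}$)
$G = -9$ ($G = 14 - 23 = -9$)
$\left(a{\left(Q{\left(-4 \right)},F{\left(4 \right)} \right)} + G\right)^{2} = \left(- 5 \left(1 - 20\right) - 9\right)^{2} = \left(\left(-5\right) \left(-19\right) - 9\right)^{2} = \left(95 - 9\right)^{2} = 86^{2} = 7396$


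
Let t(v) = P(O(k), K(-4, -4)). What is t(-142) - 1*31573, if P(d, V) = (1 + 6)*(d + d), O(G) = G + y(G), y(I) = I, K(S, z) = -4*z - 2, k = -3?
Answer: -31657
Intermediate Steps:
K(S, z) = -2 - 4*z
O(G) = 2*G (O(G) = G + G = 2*G)
P(d, V) = 14*d (P(d, V) = 7*(2*d) = 14*d)
t(v) = -84 (t(v) = 14*(2*(-3)) = 14*(-6) = -84)
t(-142) - 1*31573 = -84 - 1*31573 = -84 - 31573 = -31657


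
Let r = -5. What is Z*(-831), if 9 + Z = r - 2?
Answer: 13296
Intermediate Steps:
Z = -16 (Z = -9 + (-5 - 2) = -9 - 7 = -16)
Z*(-831) = -16*(-831) = 13296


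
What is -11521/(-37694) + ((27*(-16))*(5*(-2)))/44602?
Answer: 338348861/840613894 ≈ 0.40250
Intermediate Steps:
-11521/(-37694) + ((27*(-16))*(5*(-2)))/44602 = -11521*(-1/37694) - 432*(-10)*(1/44602) = 11521/37694 + 4320*(1/44602) = 11521/37694 + 2160/22301 = 338348861/840613894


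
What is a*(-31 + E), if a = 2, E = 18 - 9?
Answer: -44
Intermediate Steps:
E = 9
a*(-31 + E) = 2*(-31 + 9) = 2*(-22) = -44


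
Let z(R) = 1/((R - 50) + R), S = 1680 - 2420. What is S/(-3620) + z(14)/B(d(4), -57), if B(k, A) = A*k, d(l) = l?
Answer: 185773/907896 ≈ 0.20462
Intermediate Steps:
S = -740
z(R) = 1/(-50 + 2*R) (z(R) = 1/((-50 + R) + R) = 1/(-50 + 2*R))
S/(-3620) + z(14)/B(d(4), -57) = -740/(-3620) + (1/(2*(-25 + 14)))/((-57*4)) = -740*(-1/3620) + ((½)/(-11))/(-228) = 37/181 + ((½)*(-1/11))*(-1/228) = 37/181 - 1/22*(-1/228) = 37/181 + 1/5016 = 185773/907896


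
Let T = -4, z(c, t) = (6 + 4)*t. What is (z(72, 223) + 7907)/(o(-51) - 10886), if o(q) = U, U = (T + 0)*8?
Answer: -10137/10918 ≈ -0.92847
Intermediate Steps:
z(c, t) = 10*t
U = -32 (U = (-4 + 0)*8 = -4*8 = -32)
o(q) = -32
(z(72, 223) + 7907)/(o(-51) - 10886) = (10*223 + 7907)/(-32 - 10886) = (2230 + 7907)/(-10918) = 10137*(-1/10918) = -10137/10918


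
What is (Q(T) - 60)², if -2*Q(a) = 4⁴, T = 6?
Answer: 35344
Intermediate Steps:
Q(a) = -128 (Q(a) = -½*4⁴ = -½*256 = -128)
(Q(T) - 60)² = (-128 - 60)² = (-188)² = 35344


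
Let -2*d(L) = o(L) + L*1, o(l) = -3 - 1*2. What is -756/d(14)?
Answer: 168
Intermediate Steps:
o(l) = -5 (o(l) = -3 - 2 = -5)
d(L) = 5/2 - L/2 (d(L) = -(-5 + L*1)/2 = -(-5 + L)/2 = 5/2 - L/2)
-756/d(14) = -756/(5/2 - ½*14) = -756/(5/2 - 7) = -756/(-9/2) = -756*(-2/9) = 168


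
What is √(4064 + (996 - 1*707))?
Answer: √4353 ≈ 65.977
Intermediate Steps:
√(4064 + (996 - 1*707)) = √(4064 + (996 - 707)) = √(4064 + 289) = √4353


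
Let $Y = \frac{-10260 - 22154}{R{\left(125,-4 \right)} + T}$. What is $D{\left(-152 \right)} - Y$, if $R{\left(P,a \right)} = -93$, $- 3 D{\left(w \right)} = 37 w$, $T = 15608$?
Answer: $\frac{87353602}{46545} \approx 1876.8$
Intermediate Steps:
$D{\left(w \right)} = - \frac{37 w}{3}$
$Y = - \frac{32414}{15515}$ ($Y = \frac{-10260 - 22154}{-93 + 15608} = - \frac{32414}{15515} \approx -2.0892$)
$D{\left(-152 \right)} - Y = \left(- \frac{37}{3}\right) \left(-152\right) - - \frac{32414}{15515} = \frac{5624}{3} + \frac{32414}{15515} = \frac{87353602}{46545}$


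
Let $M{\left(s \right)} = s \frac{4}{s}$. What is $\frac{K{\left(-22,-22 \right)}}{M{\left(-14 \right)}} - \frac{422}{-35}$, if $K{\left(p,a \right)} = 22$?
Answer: $\frac{1229}{70} \approx 17.557$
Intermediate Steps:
$M{\left(s \right)} = 4$
$\frac{K{\left(-22,-22 \right)}}{M{\left(-14 \right)}} - \frac{422}{-35} = \frac{22}{4} - \frac{422}{-35} = 22 \cdot \frac{1}{4} - - \frac{422}{35} = \frac{11}{2} + \frac{422}{35} = \frac{1229}{70}$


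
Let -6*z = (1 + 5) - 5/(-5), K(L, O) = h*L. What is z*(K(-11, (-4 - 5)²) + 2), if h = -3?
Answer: -245/6 ≈ -40.833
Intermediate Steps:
K(L, O) = -3*L
z = -7/6 (z = -((1 + 5) - 5/(-5))/6 = -(6 - 5*(-⅕))/6 = -(6 + 1)/6 = -⅙*7 = -7/6 ≈ -1.1667)
z*(K(-11, (-4 - 5)²) + 2) = -7*(-3*(-11) + 2)/6 = -7*(33 + 2)/6 = -7/6*35 = -245/6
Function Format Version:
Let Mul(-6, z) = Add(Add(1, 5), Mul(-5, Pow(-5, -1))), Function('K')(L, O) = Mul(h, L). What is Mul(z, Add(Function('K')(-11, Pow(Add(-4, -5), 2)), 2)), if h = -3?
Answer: Rational(-245, 6) ≈ -40.833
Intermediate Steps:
Function('K')(L, O) = Mul(-3, L)
z = Rational(-7, 6) (z = Mul(Rational(-1, 6), Add(Add(1, 5), Mul(-5, Pow(-5, -1)))) = Mul(Rational(-1, 6), Add(6, Mul(-5, Rational(-1, 5)))) = Mul(Rational(-1, 6), Add(6, 1)) = Mul(Rational(-1, 6), 7) = Rational(-7, 6) ≈ -1.1667)
Mul(z, Add(Function('K')(-11, Pow(Add(-4, -5), 2)), 2)) = Mul(Rational(-7, 6), Add(Mul(-3, -11), 2)) = Mul(Rational(-7, 6), Add(33, 2)) = Mul(Rational(-7, 6), 35) = Rational(-245, 6)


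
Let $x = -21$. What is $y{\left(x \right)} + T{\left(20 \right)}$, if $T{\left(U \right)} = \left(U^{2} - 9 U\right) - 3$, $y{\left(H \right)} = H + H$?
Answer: $175$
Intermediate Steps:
$y{\left(H \right)} = 2 H$
$T{\left(U \right)} = -3 + U^{2} - 9 U$
$y{\left(x \right)} + T{\left(20 \right)} = 2 \left(-21\right) - \left(183 - 400\right) = -42 - -217 = -42 + 217 = 175$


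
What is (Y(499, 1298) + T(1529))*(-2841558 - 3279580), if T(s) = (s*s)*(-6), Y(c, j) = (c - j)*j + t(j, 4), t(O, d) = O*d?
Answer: 92177947811928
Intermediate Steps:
Y(c, j) = 4*j + j*(c - j) (Y(c, j) = (c - j)*j + j*4 = j*(c - j) + 4*j = 4*j + j*(c - j))
T(s) = -6*s**2 (T(s) = s**2*(-6) = -6*s**2)
(Y(499, 1298) + T(1529))*(-2841558 - 3279580) = (1298*(4 + 499 - 1*1298) - 6*1529**2)*(-2841558 - 3279580) = (1298*(4 + 499 - 1298) - 6*2337841)*(-6121138) = (1298*(-795) - 14027046)*(-6121138) = (-1031910 - 14027046)*(-6121138) = -15058956*(-6121138) = 92177947811928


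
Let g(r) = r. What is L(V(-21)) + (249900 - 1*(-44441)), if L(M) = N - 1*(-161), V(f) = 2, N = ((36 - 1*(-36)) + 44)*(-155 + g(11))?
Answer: 277798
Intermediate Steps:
N = -16704 (N = ((36 - 1*(-36)) + 44)*(-155 + 11) = ((36 + 36) + 44)*(-144) = (72 + 44)*(-144) = 116*(-144) = -16704)
L(M) = -16543 (L(M) = -16704 - 1*(-161) = -16704 + 161 = -16543)
L(V(-21)) + (249900 - 1*(-44441)) = -16543 + (249900 - 1*(-44441)) = -16543 + (249900 + 44441) = -16543 + 294341 = 277798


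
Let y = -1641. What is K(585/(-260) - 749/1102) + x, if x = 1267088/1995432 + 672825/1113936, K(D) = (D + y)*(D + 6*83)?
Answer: -394557773925092719981/484798351748856 ≈ -8.1386e+5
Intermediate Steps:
K(D) = (-1641 + D)*(498 + D) (K(D) = (D - 1641)*(D + 6*83) = (-1641 + D)*(D + 498) = (-1641 + D)*(498 + D))
x = 114751311407/92615980848 (x = 1267088*(1/1995432) + 672825*(1/1113936) = 158386/249429 + 224275/371312 = 114751311407/92615980848 ≈ 1.2390)
K(585/(-260) - 749/1102) + x = (-817218 + (585/(-260) - 749/1102)**2 - 1143*(585/(-260) - 749/1102)) + 114751311407/92615980848 = (-817218 + (585*(-1/260) - 749*1/1102)**2 - 1143*(585*(-1/260) - 749*1/1102)) + 114751311407/92615980848 = (-817218 + (-9/4 - 749/1102)**2 - 1143*(-9/4 - 749/1102)) + 114751311407/92615980848 = (-817218 + (-6457/2204)**2 - 1143*(-6457/2204)) + 114751311407/92615980848 = (-817218 + 41692849/4857616 + 7380351/2204) + 114751311407/92615980848 = -3953423245835/4857616 + 114751311407/92615980848 = -394557773925092719981/484798351748856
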